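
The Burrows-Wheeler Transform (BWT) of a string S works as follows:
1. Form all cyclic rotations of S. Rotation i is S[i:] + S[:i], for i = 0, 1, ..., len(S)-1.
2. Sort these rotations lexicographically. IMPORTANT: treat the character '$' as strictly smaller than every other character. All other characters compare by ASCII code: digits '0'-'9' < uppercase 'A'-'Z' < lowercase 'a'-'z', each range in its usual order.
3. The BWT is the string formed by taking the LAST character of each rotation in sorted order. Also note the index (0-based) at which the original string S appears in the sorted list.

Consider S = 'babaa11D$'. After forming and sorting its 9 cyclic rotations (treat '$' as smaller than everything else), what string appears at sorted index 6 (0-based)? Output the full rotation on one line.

Answer: abaa11D$b

Derivation:
All 9 rotations (rotation i = S[i:]+S[:i]):
  rot[0] = babaa11D$
  rot[1] = abaa11D$b
  rot[2] = baa11D$ba
  rot[3] = aa11D$bab
  rot[4] = a11D$baba
  rot[5] = 11D$babaa
  rot[6] = 1D$babaa1
  rot[7] = D$babaa11
  rot[8] = $babaa11D
Sorted (with $ < everything):
  sorted[0] = $babaa11D
  sorted[1] = 11D$babaa
  sorted[2] = 1D$babaa1
  sorted[3] = D$babaa11
  sorted[4] = a11D$baba
  sorted[5] = aa11D$bab
  sorted[6] = abaa11D$b
  sorted[7] = baa11D$ba
  sorted[8] = babaa11D$
sorted[6] = abaa11D$b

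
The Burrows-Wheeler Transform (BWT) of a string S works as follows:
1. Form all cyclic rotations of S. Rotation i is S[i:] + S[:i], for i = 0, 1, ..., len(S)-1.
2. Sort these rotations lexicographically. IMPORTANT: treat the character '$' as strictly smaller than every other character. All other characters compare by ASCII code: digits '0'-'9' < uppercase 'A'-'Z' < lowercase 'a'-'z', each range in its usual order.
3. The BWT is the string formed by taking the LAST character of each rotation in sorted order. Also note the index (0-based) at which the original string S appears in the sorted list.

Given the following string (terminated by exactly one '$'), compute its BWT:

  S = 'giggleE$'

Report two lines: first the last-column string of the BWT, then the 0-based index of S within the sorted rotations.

Answer: Eeli$ggg
4

Derivation:
All 8 rotations (rotation i = S[i:]+S[:i]):
  rot[0] = giggleE$
  rot[1] = iggleE$g
  rot[2] = ggleE$gi
  rot[3] = gleE$gig
  rot[4] = leE$gigg
  rot[5] = eE$giggl
  rot[6] = E$giggle
  rot[7] = $giggleE
Sorted (with $ < everything):
  sorted[0] = $giggleE  (last char: 'E')
  sorted[1] = E$giggle  (last char: 'e')
  sorted[2] = eE$giggl  (last char: 'l')
  sorted[3] = ggleE$gi  (last char: 'i')
  sorted[4] = giggleE$  (last char: '$')
  sorted[5] = gleE$gig  (last char: 'g')
  sorted[6] = iggleE$g  (last char: 'g')
  sorted[7] = leE$gigg  (last char: 'g')
Last column: Eeli$ggg
Original string S is at sorted index 4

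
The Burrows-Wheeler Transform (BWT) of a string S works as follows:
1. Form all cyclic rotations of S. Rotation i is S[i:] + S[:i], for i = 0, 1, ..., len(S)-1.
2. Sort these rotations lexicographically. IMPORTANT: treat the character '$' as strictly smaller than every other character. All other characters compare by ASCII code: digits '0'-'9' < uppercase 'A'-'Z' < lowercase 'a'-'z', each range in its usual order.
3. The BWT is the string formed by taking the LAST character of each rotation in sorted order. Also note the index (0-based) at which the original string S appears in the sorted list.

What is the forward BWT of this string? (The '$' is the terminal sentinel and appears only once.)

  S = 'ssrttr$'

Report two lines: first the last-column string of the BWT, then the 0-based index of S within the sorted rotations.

All 7 rotations (rotation i = S[i:]+S[:i]):
  rot[0] = ssrttr$
  rot[1] = srttr$s
  rot[2] = rttr$ss
  rot[3] = ttr$ssr
  rot[4] = tr$ssrt
  rot[5] = r$ssrtt
  rot[6] = $ssrttr
Sorted (with $ < everything):
  sorted[0] = $ssrttr  (last char: 'r')
  sorted[1] = r$ssrtt  (last char: 't')
  sorted[2] = rttr$ss  (last char: 's')
  sorted[3] = srttr$s  (last char: 's')
  sorted[4] = ssrttr$  (last char: '$')
  sorted[5] = tr$ssrt  (last char: 't')
  sorted[6] = ttr$ssr  (last char: 'r')
Last column: rtss$tr
Original string S is at sorted index 4

Answer: rtss$tr
4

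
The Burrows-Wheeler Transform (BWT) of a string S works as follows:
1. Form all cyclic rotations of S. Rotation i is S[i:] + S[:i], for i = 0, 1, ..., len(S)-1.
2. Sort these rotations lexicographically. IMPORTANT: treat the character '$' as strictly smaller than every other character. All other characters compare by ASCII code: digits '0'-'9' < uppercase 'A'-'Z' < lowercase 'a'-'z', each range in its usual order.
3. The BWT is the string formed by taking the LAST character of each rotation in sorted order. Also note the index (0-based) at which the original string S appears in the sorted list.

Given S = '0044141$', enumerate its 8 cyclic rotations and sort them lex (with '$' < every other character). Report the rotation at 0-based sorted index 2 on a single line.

Answer: 044141$0

Derivation:
All 8 rotations (rotation i = S[i:]+S[:i]):
  rot[0] = 0044141$
  rot[1] = 044141$0
  rot[2] = 44141$00
  rot[3] = 4141$004
  rot[4] = 141$0044
  rot[5] = 41$00441
  rot[6] = 1$004414
  rot[7] = $0044141
Sorted (with $ < everything):
  sorted[0] = $0044141
  sorted[1] = 0044141$
  sorted[2] = 044141$0
  sorted[3] = 1$004414
  sorted[4] = 141$0044
  sorted[5] = 41$00441
  sorted[6] = 4141$004
  sorted[7] = 44141$00
sorted[2] = 044141$0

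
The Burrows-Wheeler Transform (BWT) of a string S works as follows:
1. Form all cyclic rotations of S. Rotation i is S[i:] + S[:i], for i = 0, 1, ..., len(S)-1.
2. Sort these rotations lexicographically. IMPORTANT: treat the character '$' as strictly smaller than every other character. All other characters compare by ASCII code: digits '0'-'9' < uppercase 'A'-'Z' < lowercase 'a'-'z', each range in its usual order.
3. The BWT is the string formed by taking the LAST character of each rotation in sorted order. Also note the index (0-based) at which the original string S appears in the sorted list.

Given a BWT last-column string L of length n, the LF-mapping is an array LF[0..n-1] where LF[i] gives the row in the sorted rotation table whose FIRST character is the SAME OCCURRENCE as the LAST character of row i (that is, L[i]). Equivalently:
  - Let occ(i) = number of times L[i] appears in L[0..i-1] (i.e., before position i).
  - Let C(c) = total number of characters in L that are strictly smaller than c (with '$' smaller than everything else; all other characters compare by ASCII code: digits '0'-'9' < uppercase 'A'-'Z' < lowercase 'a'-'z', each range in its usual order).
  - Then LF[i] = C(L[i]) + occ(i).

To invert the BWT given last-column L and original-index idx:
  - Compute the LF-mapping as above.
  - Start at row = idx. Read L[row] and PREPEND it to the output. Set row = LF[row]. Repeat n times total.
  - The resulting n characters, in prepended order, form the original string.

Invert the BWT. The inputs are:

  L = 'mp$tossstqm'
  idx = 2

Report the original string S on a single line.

Answer: mtsssqtopm$

Derivation:
LF mapping: 1 4 0 9 3 6 7 8 10 5 2
Walk LF starting at row 2, prepending L[row]:
  step 1: row=2, L[2]='$', prepend. Next row=LF[2]=0
  step 2: row=0, L[0]='m', prepend. Next row=LF[0]=1
  step 3: row=1, L[1]='p', prepend. Next row=LF[1]=4
  step 4: row=4, L[4]='o', prepend. Next row=LF[4]=3
  step 5: row=3, L[3]='t', prepend. Next row=LF[3]=9
  step 6: row=9, L[9]='q', prepend. Next row=LF[9]=5
  step 7: row=5, L[5]='s', prepend. Next row=LF[5]=6
  step 8: row=6, L[6]='s', prepend. Next row=LF[6]=7
  step 9: row=7, L[7]='s', prepend. Next row=LF[7]=8
  step 10: row=8, L[8]='t', prepend. Next row=LF[8]=10
  step 11: row=10, L[10]='m', prepend. Next row=LF[10]=2
Reversed output: mtsssqtopm$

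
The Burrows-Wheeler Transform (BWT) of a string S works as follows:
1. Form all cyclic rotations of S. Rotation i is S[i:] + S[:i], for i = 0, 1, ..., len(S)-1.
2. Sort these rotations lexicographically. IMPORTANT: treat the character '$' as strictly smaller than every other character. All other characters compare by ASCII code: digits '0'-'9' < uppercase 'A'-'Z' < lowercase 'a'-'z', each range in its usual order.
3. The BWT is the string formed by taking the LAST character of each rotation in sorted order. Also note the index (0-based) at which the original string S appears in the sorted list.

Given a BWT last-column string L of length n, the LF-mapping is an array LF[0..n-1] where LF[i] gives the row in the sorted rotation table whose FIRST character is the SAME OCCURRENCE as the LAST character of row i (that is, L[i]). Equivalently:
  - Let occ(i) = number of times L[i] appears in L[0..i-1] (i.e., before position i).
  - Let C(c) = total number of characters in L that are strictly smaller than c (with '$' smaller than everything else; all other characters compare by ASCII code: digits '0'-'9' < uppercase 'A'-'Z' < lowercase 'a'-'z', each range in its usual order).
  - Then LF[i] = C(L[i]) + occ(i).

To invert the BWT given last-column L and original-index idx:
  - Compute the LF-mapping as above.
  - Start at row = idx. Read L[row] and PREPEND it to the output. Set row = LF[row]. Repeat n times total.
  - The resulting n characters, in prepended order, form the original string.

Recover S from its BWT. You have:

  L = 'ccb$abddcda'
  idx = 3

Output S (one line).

Answer: baddcdcabc$

Derivation:
LF mapping: 5 6 3 0 1 4 8 9 7 10 2
Walk LF starting at row 3, prepending L[row]:
  step 1: row=3, L[3]='$', prepend. Next row=LF[3]=0
  step 2: row=0, L[0]='c', prepend. Next row=LF[0]=5
  step 3: row=5, L[5]='b', prepend. Next row=LF[5]=4
  step 4: row=4, L[4]='a', prepend. Next row=LF[4]=1
  step 5: row=1, L[1]='c', prepend. Next row=LF[1]=6
  step 6: row=6, L[6]='d', prepend. Next row=LF[6]=8
  step 7: row=8, L[8]='c', prepend. Next row=LF[8]=7
  step 8: row=7, L[7]='d', prepend. Next row=LF[7]=9
  step 9: row=9, L[9]='d', prepend. Next row=LF[9]=10
  step 10: row=10, L[10]='a', prepend. Next row=LF[10]=2
  step 11: row=2, L[2]='b', prepend. Next row=LF[2]=3
Reversed output: baddcdcabc$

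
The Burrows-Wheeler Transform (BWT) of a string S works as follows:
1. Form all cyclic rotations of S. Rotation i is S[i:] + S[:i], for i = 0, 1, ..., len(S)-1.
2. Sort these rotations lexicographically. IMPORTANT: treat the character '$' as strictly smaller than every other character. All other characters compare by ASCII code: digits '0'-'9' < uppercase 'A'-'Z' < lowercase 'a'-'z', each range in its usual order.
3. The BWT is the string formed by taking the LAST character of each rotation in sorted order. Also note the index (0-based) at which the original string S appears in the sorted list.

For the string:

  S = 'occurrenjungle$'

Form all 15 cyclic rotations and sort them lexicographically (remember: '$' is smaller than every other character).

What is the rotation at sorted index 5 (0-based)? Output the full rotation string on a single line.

All 15 rotations (rotation i = S[i:]+S[:i]):
  rot[0] = occurrenjungle$
  rot[1] = ccurrenjungle$o
  rot[2] = currenjungle$oc
  rot[3] = urrenjungle$occ
  rot[4] = rrenjungle$occu
  rot[5] = renjungle$occur
  rot[6] = enjungle$occurr
  rot[7] = njungle$occurre
  rot[8] = jungle$occurren
  rot[9] = ungle$occurrenj
  rot[10] = ngle$occurrenju
  rot[11] = gle$occurrenjun
  rot[12] = le$occurrenjung
  rot[13] = e$occurrenjungl
  rot[14] = $occurrenjungle
Sorted (with $ < everything):
  sorted[0] = $occurrenjungle
  sorted[1] = ccurrenjungle$o
  sorted[2] = currenjungle$oc
  sorted[3] = e$occurrenjungl
  sorted[4] = enjungle$occurr
  sorted[5] = gle$occurrenjun
  sorted[6] = jungle$occurren
  sorted[7] = le$occurrenjung
  sorted[8] = ngle$occurrenju
  sorted[9] = njungle$occurre
  sorted[10] = occurrenjungle$
  sorted[11] = renjungle$occur
  sorted[12] = rrenjungle$occu
  sorted[13] = ungle$occurrenj
  sorted[14] = urrenjungle$occ
sorted[5] = gle$occurrenjun

Answer: gle$occurrenjun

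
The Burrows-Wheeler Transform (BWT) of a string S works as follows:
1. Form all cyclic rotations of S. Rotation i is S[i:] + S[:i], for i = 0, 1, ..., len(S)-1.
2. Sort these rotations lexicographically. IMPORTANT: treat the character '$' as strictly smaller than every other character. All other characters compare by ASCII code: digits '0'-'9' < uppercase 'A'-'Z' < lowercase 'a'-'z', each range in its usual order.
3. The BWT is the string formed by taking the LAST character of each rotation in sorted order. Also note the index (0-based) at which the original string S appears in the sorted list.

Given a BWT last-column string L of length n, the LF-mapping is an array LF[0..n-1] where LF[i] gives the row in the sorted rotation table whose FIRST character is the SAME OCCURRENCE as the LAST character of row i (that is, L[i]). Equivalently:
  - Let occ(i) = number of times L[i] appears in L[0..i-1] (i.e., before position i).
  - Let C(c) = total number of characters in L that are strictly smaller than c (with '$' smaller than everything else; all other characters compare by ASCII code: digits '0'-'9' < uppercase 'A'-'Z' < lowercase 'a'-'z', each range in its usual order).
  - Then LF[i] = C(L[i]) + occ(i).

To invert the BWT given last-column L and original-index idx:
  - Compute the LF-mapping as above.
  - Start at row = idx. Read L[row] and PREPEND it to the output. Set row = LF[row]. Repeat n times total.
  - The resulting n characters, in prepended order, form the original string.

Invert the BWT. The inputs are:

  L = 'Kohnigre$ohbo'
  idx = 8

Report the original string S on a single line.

Answer: neighborhooK$

Derivation:
LF mapping: 1 9 5 8 7 4 12 3 0 10 6 2 11
Walk LF starting at row 8, prepending L[row]:
  step 1: row=8, L[8]='$', prepend. Next row=LF[8]=0
  step 2: row=0, L[0]='K', prepend. Next row=LF[0]=1
  step 3: row=1, L[1]='o', prepend. Next row=LF[1]=9
  step 4: row=9, L[9]='o', prepend. Next row=LF[9]=10
  step 5: row=10, L[10]='h', prepend. Next row=LF[10]=6
  step 6: row=6, L[6]='r', prepend. Next row=LF[6]=12
  step 7: row=12, L[12]='o', prepend. Next row=LF[12]=11
  step 8: row=11, L[11]='b', prepend. Next row=LF[11]=2
  step 9: row=2, L[2]='h', prepend. Next row=LF[2]=5
  step 10: row=5, L[5]='g', prepend. Next row=LF[5]=4
  step 11: row=4, L[4]='i', prepend. Next row=LF[4]=7
  step 12: row=7, L[7]='e', prepend. Next row=LF[7]=3
  step 13: row=3, L[3]='n', prepend. Next row=LF[3]=8
Reversed output: neighborhooK$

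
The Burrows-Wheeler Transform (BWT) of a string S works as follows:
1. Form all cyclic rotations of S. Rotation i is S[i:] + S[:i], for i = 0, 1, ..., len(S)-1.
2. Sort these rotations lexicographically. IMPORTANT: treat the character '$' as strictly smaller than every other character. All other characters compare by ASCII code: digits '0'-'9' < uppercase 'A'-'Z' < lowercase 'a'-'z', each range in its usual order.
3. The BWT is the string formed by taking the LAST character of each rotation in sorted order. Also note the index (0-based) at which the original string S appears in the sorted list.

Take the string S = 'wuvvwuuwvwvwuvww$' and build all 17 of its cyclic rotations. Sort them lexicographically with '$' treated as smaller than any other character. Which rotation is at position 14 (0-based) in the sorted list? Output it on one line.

All 17 rotations (rotation i = S[i:]+S[:i]):
  rot[0] = wuvvwuuwvwvwuvww$
  rot[1] = uvvwuuwvwvwuvww$w
  rot[2] = vvwuuwvwvwuvww$wu
  rot[3] = vwuuwvwvwuvww$wuv
  rot[4] = wuuwvwvwuvww$wuvv
  rot[5] = uuwvwvwuvww$wuvvw
  rot[6] = uwvwvwuvww$wuvvwu
  rot[7] = wvwvwuvww$wuvvwuu
  rot[8] = vwvwuvww$wuvvwuuw
  rot[9] = wvwuvww$wuvvwuuwv
  rot[10] = vwuvww$wuvvwuuwvw
  rot[11] = wuvww$wuvvwuuwvwv
  rot[12] = uvww$wuvvwuuwvwvw
  rot[13] = vww$wuvvwuuwvwvwu
  rot[14] = ww$wuvvwuuwvwvwuv
  rot[15] = w$wuvvwuuwvwvwuvw
  rot[16] = $wuvvwuuwvwvwuvww
Sorted (with $ < everything):
  sorted[0] = $wuvvwuuwvwvwuvww
  sorted[1] = uuwvwvwuvww$wuvvw
  sorted[2] = uvvwuuwvwvwuvww$w
  sorted[3] = uvww$wuvvwuuwvwvw
  sorted[4] = uwvwvwuvww$wuvvwu
  sorted[5] = vvwuuwvwvwuvww$wu
  sorted[6] = vwuuwvwvwuvww$wuv
  sorted[7] = vwuvww$wuvvwuuwvw
  sorted[8] = vwvwuvww$wuvvwuuw
  sorted[9] = vww$wuvvwuuwvwvwu
  sorted[10] = w$wuvvwuuwvwvwuvw
  sorted[11] = wuuwvwvwuvww$wuvv
  sorted[12] = wuvvwuuwvwvwuvww$
  sorted[13] = wuvww$wuvvwuuwvwv
  sorted[14] = wvwuvww$wuvvwuuwv
  sorted[15] = wvwvwuvww$wuvvwuu
  sorted[16] = ww$wuvvwuuwvwvwuv
sorted[14] = wvwuvww$wuvvwuuwv

Answer: wvwuvww$wuvvwuuwv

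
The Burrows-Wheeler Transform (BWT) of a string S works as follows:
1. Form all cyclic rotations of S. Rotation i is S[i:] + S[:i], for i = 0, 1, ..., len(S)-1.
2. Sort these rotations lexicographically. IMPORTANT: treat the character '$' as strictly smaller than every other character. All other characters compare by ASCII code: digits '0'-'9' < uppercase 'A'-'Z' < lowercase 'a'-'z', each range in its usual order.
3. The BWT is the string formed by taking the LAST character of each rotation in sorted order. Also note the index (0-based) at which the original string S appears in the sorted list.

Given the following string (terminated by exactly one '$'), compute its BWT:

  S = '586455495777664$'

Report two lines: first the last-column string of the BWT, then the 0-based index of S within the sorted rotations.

All 16 rotations (rotation i = S[i:]+S[:i]):
  rot[0] = 586455495777664$
  rot[1] = 86455495777664$5
  rot[2] = 6455495777664$58
  rot[3] = 455495777664$586
  rot[4] = 55495777664$5864
  rot[5] = 5495777664$58645
  rot[6] = 495777664$586455
  rot[7] = 95777664$5864554
  rot[8] = 5777664$58645549
  rot[9] = 777664$586455495
  rot[10] = 77664$5864554957
  rot[11] = 7664$58645549577
  rot[12] = 664$586455495777
  rot[13] = 64$5864554957776
  rot[14] = 4$58645549577766
  rot[15] = $586455495777664
Sorted (with $ < everything):
  sorted[0] = $586455495777664  (last char: '4')
  sorted[1] = 4$58645549577766  (last char: '6')
  sorted[2] = 455495777664$586  (last char: '6')
  sorted[3] = 495777664$586455  (last char: '5')
  sorted[4] = 5495777664$58645  (last char: '5')
  sorted[5] = 55495777664$5864  (last char: '4')
  sorted[6] = 5777664$58645549  (last char: '9')
  sorted[7] = 586455495777664$  (last char: '$')
  sorted[8] = 64$5864554957776  (last char: '6')
  sorted[9] = 6455495777664$58  (last char: '8')
  sorted[10] = 664$586455495777  (last char: '7')
  sorted[11] = 7664$58645549577  (last char: '7')
  sorted[12] = 77664$5864554957  (last char: '7')
  sorted[13] = 777664$586455495  (last char: '5')
  sorted[14] = 86455495777664$5  (last char: '5')
  sorted[15] = 95777664$5864554  (last char: '4')
Last column: 4665549$68777554
Original string S is at sorted index 7

Answer: 4665549$68777554
7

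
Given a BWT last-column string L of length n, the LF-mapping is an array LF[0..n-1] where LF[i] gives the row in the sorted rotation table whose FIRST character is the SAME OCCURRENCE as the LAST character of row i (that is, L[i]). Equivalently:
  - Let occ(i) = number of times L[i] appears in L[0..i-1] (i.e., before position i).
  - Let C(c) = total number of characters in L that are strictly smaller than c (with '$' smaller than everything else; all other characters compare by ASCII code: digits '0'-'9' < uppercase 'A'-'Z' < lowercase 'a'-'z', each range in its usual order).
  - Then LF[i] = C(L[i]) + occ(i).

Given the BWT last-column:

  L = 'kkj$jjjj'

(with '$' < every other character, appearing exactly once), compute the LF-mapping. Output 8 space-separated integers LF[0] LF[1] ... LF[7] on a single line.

Answer: 6 7 1 0 2 3 4 5

Derivation:
Char counts: '$':1, 'j':5, 'k':2
C (first-col start): C('$')=0, C('j')=1, C('k')=6
L[0]='k': occ=0, LF[0]=C('k')+0=6+0=6
L[1]='k': occ=1, LF[1]=C('k')+1=6+1=7
L[2]='j': occ=0, LF[2]=C('j')+0=1+0=1
L[3]='$': occ=0, LF[3]=C('$')+0=0+0=0
L[4]='j': occ=1, LF[4]=C('j')+1=1+1=2
L[5]='j': occ=2, LF[5]=C('j')+2=1+2=3
L[6]='j': occ=3, LF[6]=C('j')+3=1+3=4
L[7]='j': occ=4, LF[7]=C('j')+4=1+4=5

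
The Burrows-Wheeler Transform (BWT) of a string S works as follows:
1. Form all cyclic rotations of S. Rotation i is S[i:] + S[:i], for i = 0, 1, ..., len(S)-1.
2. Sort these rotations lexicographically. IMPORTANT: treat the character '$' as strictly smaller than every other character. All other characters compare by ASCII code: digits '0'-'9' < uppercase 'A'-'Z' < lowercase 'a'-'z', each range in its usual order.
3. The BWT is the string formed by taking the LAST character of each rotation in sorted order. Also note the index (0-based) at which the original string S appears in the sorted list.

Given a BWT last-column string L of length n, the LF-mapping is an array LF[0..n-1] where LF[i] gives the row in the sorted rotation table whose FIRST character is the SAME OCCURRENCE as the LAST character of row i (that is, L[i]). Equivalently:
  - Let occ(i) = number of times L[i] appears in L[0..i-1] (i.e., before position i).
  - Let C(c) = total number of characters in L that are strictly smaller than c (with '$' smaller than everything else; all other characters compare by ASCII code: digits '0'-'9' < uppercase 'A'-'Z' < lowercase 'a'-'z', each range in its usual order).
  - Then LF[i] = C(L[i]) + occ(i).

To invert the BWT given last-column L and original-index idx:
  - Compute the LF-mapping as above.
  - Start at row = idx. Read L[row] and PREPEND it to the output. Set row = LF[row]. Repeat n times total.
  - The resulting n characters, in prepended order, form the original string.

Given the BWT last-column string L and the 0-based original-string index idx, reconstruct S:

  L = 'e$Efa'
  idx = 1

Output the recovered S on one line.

Answer: Eafe$

Derivation:
LF mapping: 3 0 1 4 2
Walk LF starting at row 1, prepending L[row]:
  step 1: row=1, L[1]='$', prepend. Next row=LF[1]=0
  step 2: row=0, L[0]='e', prepend. Next row=LF[0]=3
  step 3: row=3, L[3]='f', prepend. Next row=LF[3]=4
  step 4: row=4, L[4]='a', prepend. Next row=LF[4]=2
  step 5: row=2, L[2]='E', prepend. Next row=LF[2]=1
Reversed output: Eafe$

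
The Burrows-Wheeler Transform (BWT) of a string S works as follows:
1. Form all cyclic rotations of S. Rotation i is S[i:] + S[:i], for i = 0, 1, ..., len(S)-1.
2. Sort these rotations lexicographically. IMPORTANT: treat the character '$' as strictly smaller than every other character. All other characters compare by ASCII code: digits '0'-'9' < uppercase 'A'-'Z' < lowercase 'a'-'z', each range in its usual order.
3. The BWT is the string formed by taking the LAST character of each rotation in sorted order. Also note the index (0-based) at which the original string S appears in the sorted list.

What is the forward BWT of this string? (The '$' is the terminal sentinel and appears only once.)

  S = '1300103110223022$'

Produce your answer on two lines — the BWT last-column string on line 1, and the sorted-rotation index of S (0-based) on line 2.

Answer: 230311103$2002120
9

Derivation:
All 17 rotations (rotation i = S[i:]+S[:i]):
  rot[0] = 1300103110223022$
  rot[1] = 300103110223022$1
  rot[2] = 00103110223022$13
  rot[3] = 0103110223022$130
  rot[4] = 103110223022$1300
  rot[5] = 03110223022$13001
  rot[6] = 3110223022$130010
  rot[7] = 110223022$1300103
  rot[8] = 10223022$13001031
  rot[9] = 0223022$130010311
  rot[10] = 223022$1300103110
  rot[11] = 23022$13001031102
  rot[12] = 3022$130010311022
  rot[13] = 022$1300103110223
  rot[14] = 22$13001031102230
  rot[15] = 2$130010311022302
  rot[16] = $1300103110223022
Sorted (with $ < everything):
  sorted[0] = $1300103110223022  (last char: '2')
  sorted[1] = 00103110223022$13  (last char: '3')
  sorted[2] = 0103110223022$130  (last char: '0')
  sorted[3] = 022$1300103110223  (last char: '3')
  sorted[4] = 0223022$130010311  (last char: '1')
  sorted[5] = 03110223022$13001  (last char: '1')
  sorted[6] = 10223022$13001031  (last char: '1')
  sorted[7] = 103110223022$1300  (last char: '0')
  sorted[8] = 110223022$1300103  (last char: '3')
  sorted[9] = 1300103110223022$  (last char: '$')
  sorted[10] = 2$130010311022302  (last char: '2')
  sorted[11] = 22$13001031102230  (last char: '0')
  sorted[12] = 223022$1300103110  (last char: '0')
  sorted[13] = 23022$13001031102  (last char: '2')
  sorted[14] = 300103110223022$1  (last char: '1')
  sorted[15] = 3022$130010311022  (last char: '2')
  sorted[16] = 3110223022$130010  (last char: '0')
Last column: 230311103$2002120
Original string S is at sorted index 9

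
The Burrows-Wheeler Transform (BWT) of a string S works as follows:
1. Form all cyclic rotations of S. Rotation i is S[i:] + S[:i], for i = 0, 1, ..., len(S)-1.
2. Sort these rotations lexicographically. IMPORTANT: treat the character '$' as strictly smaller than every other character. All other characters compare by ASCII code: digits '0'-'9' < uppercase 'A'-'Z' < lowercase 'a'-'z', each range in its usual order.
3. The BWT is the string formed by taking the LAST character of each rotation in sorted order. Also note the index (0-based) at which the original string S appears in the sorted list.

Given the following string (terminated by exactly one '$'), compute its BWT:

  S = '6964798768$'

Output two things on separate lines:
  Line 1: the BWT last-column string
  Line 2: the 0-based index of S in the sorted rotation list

Answer: 8697$846967
4

Derivation:
All 11 rotations (rotation i = S[i:]+S[:i]):
  rot[0] = 6964798768$
  rot[1] = 964798768$6
  rot[2] = 64798768$69
  rot[3] = 4798768$696
  rot[4] = 798768$6964
  rot[5] = 98768$69647
  rot[6] = 8768$696479
  rot[7] = 768$6964798
  rot[8] = 68$69647987
  rot[9] = 8$696479876
  rot[10] = $6964798768
Sorted (with $ < everything):
  sorted[0] = $6964798768  (last char: '8')
  sorted[1] = 4798768$696  (last char: '6')
  sorted[2] = 64798768$69  (last char: '9')
  sorted[3] = 68$69647987  (last char: '7')
  sorted[4] = 6964798768$  (last char: '$')
  sorted[5] = 768$6964798  (last char: '8')
  sorted[6] = 798768$6964  (last char: '4')
  sorted[7] = 8$696479876  (last char: '6')
  sorted[8] = 8768$696479  (last char: '9')
  sorted[9] = 964798768$6  (last char: '6')
  sorted[10] = 98768$69647  (last char: '7')
Last column: 8697$846967
Original string S is at sorted index 4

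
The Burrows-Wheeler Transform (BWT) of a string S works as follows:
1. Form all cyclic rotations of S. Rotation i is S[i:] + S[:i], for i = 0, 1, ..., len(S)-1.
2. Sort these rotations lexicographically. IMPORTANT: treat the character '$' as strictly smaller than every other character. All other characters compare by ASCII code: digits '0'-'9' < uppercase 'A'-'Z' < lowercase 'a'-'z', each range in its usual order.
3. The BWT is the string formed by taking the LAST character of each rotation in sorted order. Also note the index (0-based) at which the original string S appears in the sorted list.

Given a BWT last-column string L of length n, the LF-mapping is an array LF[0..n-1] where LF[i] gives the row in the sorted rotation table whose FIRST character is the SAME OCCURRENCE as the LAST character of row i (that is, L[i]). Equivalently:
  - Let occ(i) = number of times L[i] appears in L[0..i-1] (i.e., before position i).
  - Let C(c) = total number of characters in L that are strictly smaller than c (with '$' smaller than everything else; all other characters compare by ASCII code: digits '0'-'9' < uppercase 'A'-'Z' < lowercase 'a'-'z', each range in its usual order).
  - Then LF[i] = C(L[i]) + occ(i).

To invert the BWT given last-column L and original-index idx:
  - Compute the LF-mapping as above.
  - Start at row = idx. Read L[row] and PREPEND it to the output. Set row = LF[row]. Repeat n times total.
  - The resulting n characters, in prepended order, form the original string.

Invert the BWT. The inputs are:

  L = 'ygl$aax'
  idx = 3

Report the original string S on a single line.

LF mapping: 6 3 4 0 1 2 5
Walk LF starting at row 3, prepending L[row]:
  step 1: row=3, L[3]='$', prepend. Next row=LF[3]=0
  step 2: row=0, L[0]='y', prepend. Next row=LF[0]=6
  step 3: row=6, L[6]='x', prepend. Next row=LF[6]=5
  step 4: row=5, L[5]='a', prepend. Next row=LF[5]=2
  step 5: row=2, L[2]='l', prepend. Next row=LF[2]=4
  step 6: row=4, L[4]='a', prepend. Next row=LF[4]=1
  step 7: row=1, L[1]='g', prepend. Next row=LF[1]=3
Reversed output: galaxy$

Answer: galaxy$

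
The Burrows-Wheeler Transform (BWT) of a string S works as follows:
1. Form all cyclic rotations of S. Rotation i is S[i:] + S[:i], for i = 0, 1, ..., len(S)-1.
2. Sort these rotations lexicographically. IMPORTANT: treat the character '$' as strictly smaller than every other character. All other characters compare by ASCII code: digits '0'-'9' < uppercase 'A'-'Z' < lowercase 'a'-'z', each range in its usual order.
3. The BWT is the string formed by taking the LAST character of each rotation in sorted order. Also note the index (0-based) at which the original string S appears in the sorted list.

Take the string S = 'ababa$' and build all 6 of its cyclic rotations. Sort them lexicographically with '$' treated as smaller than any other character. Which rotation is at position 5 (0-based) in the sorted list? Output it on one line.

All 6 rotations (rotation i = S[i:]+S[:i]):
  rot[0] = ababa$
  rot[1] = baba$a
  rot[2] = aba$ab
  rot[3] = ba$aba
  rot[4] = a$abab
  rot[5] = $ababa
Sorted (with $ < everything):
  sorted[0] = $ababa
  sorted[1] = a$abab
  sorted[2] = aba$ab
  sorted[3] = ababa$
  sorted[4] = ba$aba
  sorted[5] = baba$a
sorted[5] = baba$a

Answer: baba$a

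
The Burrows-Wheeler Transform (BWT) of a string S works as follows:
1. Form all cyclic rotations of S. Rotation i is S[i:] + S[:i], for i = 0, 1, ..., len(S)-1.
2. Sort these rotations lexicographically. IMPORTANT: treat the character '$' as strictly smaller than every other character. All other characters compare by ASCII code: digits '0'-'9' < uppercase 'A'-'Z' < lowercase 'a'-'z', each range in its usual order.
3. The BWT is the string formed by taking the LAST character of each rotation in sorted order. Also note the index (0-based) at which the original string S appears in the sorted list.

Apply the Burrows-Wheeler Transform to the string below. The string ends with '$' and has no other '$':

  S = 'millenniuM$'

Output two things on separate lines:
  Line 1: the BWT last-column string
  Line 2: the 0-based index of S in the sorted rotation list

Answer: Mulmnli$nei
7

Derivation:
All 11 rotations (rotation i = S[i:]+S[:i]):
  rot[0] = millenniuM$
  rot[1] = illenniuM$m
  rot[2] = llenniuM$mi
  rot[3] = lenniuM$mil
  rot[4] = enniuM$mill
  rot[5] = nniuM$mille
  rot[6] = niuM$millen
  rot[7] = iuM$millenn
  rot[8] = uM$millenni
  rot[9] = M$millenniu
  rot[10] = $millenniuM
Sorted (with $ < everything):
  sorted[0] = $millenniuM  (last char: 'M')
  sorted[1] = M$millenniu  (last char: 'u')
  sorted[2] = enniuM$mill  (last char: 'l')
  sorted[3] = illenniuM$m  (last char: 'm')
  sorted[4] = iuM$millenn  (last char: 'n')
  sorted[5] = lenniuM$mil  (last char: 'l')
  sorted[6] = llenniuM$mi  (last char: 'i')
  sorted[7] = millenniuM$  (last char: '$')
  sorted[8] = niuM$millen  (last char: 'n')
  sorted[9] = nniuM$mille  (last char: 'e')
  sorted[10] = uM$millenni  (last char: 'i')
Last column: Mulmnli$nei
Original string S is at sorted index 7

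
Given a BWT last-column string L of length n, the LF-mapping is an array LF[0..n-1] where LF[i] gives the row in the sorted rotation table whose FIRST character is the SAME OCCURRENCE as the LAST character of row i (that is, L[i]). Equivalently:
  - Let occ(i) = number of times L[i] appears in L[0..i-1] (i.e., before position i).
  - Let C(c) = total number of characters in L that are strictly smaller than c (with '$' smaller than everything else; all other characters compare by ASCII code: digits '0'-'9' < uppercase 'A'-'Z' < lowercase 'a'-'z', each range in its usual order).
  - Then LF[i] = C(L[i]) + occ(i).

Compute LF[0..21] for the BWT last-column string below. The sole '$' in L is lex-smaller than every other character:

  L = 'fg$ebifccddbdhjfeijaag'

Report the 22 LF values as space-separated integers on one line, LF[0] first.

Char counts: '$':1, 'a':2, 'b':2, 'c':2, 'd':3, 'e':2, 'f':3, 'g':2, 'h':1, 'i':2, 'j':2
C (first-col start): C('$')=0, C('a')=1, C('b')=3, C('c')=5, C('d')=7, C('e')=10, C('f')=12, C('g')=15, C('h')=17, C('i')=18, C('j')=20
L[0]='f': occ=0, LF[0]=C('f')+0=12+0=12
L[1]='g': occ=0, LF[1]=C('g')+0=15+0=15
L[2]='$': occ=0, LF[2]=C('$')+0=0+0=0
L[3]='e': occ=0, LF[3]=C('e')+0=10+0=10
L[4]='b': occ=0, LF[4]=C('b')+0=3+0=3
L[5]='i': occ=0, LF[5]=C('i')+0=18+0=18
L[6]='f': occ=1, LF[6]=C('f')+1=12+1=13
L[7]='c': occ=0, LF[7]=C('c')+0=5+0=5
L[8]='c': occ=1, LF[8]=C('c')+1=5+1=6
L[9]='d': occ=0, LF[9]=C('d')+0=7+0=7
L[10]='d': occ=1, LF[10]=C('d')+1=7+1=8
L[11]='b': occ=1, LF[11]=C('b')+1=3+1=4
L[12]='d': occ=2, LF[12]=C('d')+2=7+2=9
L[13]='h': occ=0, LF[13]=C('h')+0=17+0=17
L[14]='j': occ=0, LF[14]=C('j')+0=20+0=20
L[15]='f': occ=2, LF[15]=C('f')+2=12+2=14
L[16]='e': occ=1, LF[16]=C('e')+1=10+1=11
L[17]='i': occ=1, LF[17]=C('i')+1=18+1=19
L[18]='j': occ=1, LF[18]=C('j')+1=20+1=21
L[19]='a': occ=0, LF[19]=C('a')+0=1+0=1
L[20]='a': occ=1, LF[20]=C('a')+1=1+1=2
L[21]='g': occ=1, LF[21]=C('g')+1=15+1=16

Answer: 12 15 0 10 3 18 13 5 6 7 8 4 9 17 20 14 11 19 21 1 2 16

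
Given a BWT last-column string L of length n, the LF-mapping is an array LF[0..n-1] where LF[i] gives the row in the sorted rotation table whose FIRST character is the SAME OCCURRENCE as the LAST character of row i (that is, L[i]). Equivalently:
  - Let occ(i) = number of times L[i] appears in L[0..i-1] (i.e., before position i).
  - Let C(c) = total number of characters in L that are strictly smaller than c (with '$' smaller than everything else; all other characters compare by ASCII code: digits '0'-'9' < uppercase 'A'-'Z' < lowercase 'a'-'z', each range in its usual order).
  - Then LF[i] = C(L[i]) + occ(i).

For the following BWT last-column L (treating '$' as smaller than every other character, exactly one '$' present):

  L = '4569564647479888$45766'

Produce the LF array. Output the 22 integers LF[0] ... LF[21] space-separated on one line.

Char counts: '$':1, '4':5, '5':3, '6':5, '7':3, '8':3, '9':2
C (first-col start): C('$')=0, C('4')=1, C('5')=6, C('6')=9, C('7')=14, C('8')=17, C('9')=20
L[0]='4': occ=0, LF[0]=C('4')+0=1+0=1
L[1]='5': occ=0, LF[1]=C('5')+0=6+0=6
L[2]='6': occ=0, LF[2]=C('6')+0=9+0=9
L[3]='9': occ=0, LF[3]=C('9')+0=20+0=20
L[4]='5': occ=1, LF[4]=C('5')+1=6+1=7
L[5]='6': occ=1, LF[5]=C('6')+1=9+1=10
L[6]='4': occ=1, LF[6]=C('4')+1=1+1=2
L[7]='6': occ=2, LF[7]=C('6')+2=9+2=11
L[8]='4': occ=2, LF[8]=C('4')+2=1+2=3
L[9]='7': occ=0, LF[9]=C('7')+0=14+0=14
L[10]='4': occ=3, LF[10]=C('4')+3=1+3=4
L[11]='7': occ=1, LF[11]=C('7')+1=14+1=15
L[12]='9': occ=1, LF[12]=C('9')+1=20+1=21
L[13]='8': occ=0, LF[13]=C('8')+0=17+0=17
L[14]='8': occ=1, LF[14]=C('8')+1=17+1=18
L[15]='8': occ=2, LF[15]=C('8')+2=17+2=19
L[16]='$': occ=0, LF[16]=C('$')+0=0+0=0
L[17]='4': occ=4, LF[17]=C('4')+4=1+4=5
L[18]='5': occ=2, LF[18]=C('5')+2=6+2=8
L[19]='7': occ=2, LF[19]=C('7')+2=14+2=16
L[20]='6': occ=3, LF[20]=C('6')+3=9+3=12
L[21]='6': occ=4, LF[21]=C('6')+4=9+4=13

Answer: 1 6 9 20 7 10 2 11 3 14 4 15 21 17 18 19 0 5 8 16 12 13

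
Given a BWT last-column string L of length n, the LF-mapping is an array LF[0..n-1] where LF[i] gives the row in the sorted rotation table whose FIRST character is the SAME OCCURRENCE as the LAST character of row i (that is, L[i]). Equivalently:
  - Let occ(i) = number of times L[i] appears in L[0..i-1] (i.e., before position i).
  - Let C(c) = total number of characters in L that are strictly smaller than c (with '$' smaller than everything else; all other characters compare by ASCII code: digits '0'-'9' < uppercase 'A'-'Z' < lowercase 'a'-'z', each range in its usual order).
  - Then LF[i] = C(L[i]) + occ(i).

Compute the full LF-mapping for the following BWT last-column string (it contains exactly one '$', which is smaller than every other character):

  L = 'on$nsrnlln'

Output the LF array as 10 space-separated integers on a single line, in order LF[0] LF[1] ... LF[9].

Answer: 7 3 0 4 9 8 5 1 2 6

Derivation:
Char counts: '$':1, 'l':2, 'n':4, 'o':1, 'r':1, 's':1
C (first-col start): C('$')=0, C('l')=1, C('n')=3, C('o')=7, C('r')=8, C('s')=9
L[0]='o': occ=0, LF[0]=C('o')+0=7+0=7
L[1]='n': occ=0, LF[1]=C('n')+0=3+0=3
L[2]='$': occ=0, LF[2]=C('$')+0=0+0=0
L[3]='n': occ=1, LF[3]=C('n')+1=3+1=4
L[4]='s': occ=0, LF[4]=C('s')+0=9+0=9
L[5]='r': occ=0, LF[5]=C('r')+0=8+0=8
L[6]='n': occ=2, LF[6]=C('n')+2=3+2=5
L[7]='l': occ=0, LF[7]=C('l')+0=1+0=1
L[8]='l': occ=1, LF[8]=C('l')+1=1+1=2
L[9]='n': occ=3, LF[9]=C('n')+3=3+3=6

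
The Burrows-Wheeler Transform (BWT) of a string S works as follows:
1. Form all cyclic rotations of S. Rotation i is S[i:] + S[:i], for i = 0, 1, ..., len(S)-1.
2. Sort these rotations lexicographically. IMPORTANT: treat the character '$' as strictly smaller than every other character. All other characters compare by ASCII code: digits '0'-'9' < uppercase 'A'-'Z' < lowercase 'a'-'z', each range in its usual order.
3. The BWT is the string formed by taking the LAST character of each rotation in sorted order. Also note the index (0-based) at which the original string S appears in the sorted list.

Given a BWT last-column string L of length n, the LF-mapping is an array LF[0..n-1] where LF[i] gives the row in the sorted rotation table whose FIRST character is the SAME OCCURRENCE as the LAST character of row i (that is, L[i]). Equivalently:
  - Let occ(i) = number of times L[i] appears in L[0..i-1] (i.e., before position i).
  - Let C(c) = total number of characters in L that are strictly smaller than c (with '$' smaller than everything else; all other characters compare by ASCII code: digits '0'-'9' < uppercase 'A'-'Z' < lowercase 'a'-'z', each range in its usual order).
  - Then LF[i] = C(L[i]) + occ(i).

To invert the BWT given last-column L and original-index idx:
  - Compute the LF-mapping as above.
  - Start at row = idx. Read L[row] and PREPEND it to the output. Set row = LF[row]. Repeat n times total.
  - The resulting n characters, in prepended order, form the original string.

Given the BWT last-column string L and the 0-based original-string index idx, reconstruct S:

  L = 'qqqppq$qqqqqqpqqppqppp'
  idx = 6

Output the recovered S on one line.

LF mapping: 9 10 11 1 2 12 0 13 14 15 16 17 18 3 19 20 4 5 21 6 7 8
Walk LF starting at row 6, prepending L[row]:
  step 1: row=6, L[6]='$', prepend. Next row=LF[6]=0
  step 2: row=0, L[0]='q', prepend. Next row=LF[0]=9
  step 3: row=9, L[9]='q', prepend. Next row=LF[9]=15
  step 4: row=15, L[15]='q', prepend. Next row=LF[15]=20
  step 5: row=20, L[20]='p', prepend. Next row=LF[20]=7
  step 6: row=7, L[7]='q', prepend. Next row=LF[7]=13
  step 7: row=13, L[13]='p', prepend. Next row=LF[13]=3
  step 8: row=3, L[3]='p', prepend. Next row=LF[3]=1
  step 9: row=1, L[1]='q', prepend. Next row=LF[1]=10
  step 10: row=10, L[10]='q', prepend. Next row=LF[10]=16
  step 11: row=16, L[16]='p', prepend. Next row=LF[16]=4
  step 12: row=4, L[4]='p', prepend. Next row=LF[4]=2
  step 13: row=2, L[2]='q', prepend. Next row=LF[2]=11
  step 14: row=11, L[11]='q', prepend. Next row=LF[11]=17
  step 15: row=17, L[17]='p', prepend. Next row=LF[17]=5
  step 16: row=5, L[5]='q', prepend. Next row=LF[5]=12
  step 17: row=12, L[12]='q', prepend. Next row=LF[12]=18
  step 18: row=18, L[18]='q', prepend. Next row=LF[18]=21
  step 19: row=21, L[21]='p', prepend. Next row=LF[21]=8
  step 20: row=8, L[8]='q', prepend. Next row=LF[8]=14
  step 21: row=14, L[14]='q', prepend. Next row=LF[14]=19
  step 22: row=19, L[19]='p', prepend. Next row=LF[19]=6
Reversed output: pqqpqqqpqqppqqppqpqqq$

Answer: pqqpqqqpqqppqqppqpqqq$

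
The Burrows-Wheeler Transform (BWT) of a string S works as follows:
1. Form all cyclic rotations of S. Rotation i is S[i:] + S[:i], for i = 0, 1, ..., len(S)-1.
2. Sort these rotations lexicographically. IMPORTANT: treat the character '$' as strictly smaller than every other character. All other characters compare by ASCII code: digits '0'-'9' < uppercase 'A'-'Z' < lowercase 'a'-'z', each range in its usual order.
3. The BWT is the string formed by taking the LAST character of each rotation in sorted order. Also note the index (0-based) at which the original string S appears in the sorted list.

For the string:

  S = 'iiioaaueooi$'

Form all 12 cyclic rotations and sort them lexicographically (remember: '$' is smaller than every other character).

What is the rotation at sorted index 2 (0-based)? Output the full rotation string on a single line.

Answer: aueooi$iiioa

Derivation:
All 12 rotations (rotation i = S[i:]+S[:i]):
  rot[0] = iiioaaueooi$
  rot[1] = iioaaueooi$i
  rot[2] = ioaaueooi$ii
  rot[3] = oaaueooi$iii
  rot[4] = aaueooi$iiio
  rot[5] = aueooi$iiioa
  rot[6] = ueooi$iiioaa
  rot[7] = eooi$iiioaau
  rot[8] = ooi$iiioaaue
  rot[9] = oi$iiioaaueo
  rot[10] = i$iiioaaueoo
  rot[11] = $iiioaaueooi
Sorted (with $ < everything):
  sorted[0] = $iiioaaueooi
  sorted[1] = aaueooi$iiio
  sorted[2] = aueooi$iiioa
  sorted[3] = eooi$iiioaau
  sorted[4] = i$iiioaaueoo
  sorted[5] = iiioaaueooi$
  sorted[6] = iioaaueooi$i
  sorted[7] = ioaaueooi$ii
  sorted[8] = oaaueooi$iii
  sorted[9] = oi$iiioaaueo
  sorted[10] = ooi$iiioaaue
  sorted[11] = ueooi$iiioaa
sorted[2] = aueooi$iiioa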